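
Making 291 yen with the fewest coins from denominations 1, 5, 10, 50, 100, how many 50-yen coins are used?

1

291 − 2×100→91 − 1×50→41 − 4×10→1 − 1×1→0
Count of 50: 1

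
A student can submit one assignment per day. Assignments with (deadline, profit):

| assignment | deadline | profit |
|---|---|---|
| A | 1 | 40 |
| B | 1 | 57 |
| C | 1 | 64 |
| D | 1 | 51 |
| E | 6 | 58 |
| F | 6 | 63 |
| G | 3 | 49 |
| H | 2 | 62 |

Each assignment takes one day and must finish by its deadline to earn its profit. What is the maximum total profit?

Take jobs in profit order; each goes to the latest open slot no later than its deadline.
Profit order: C=64 F=63 H=62 E=58 B=57 D=51 G=49 A=40
Assign: C→slot 1, F→slot 6, H→slot 2, E→slot 5, B skipped, D skipped, G→slot 3, A skipped.
Slots: [1:C] [2:H] [3:G] [5:E] [6:F]
Profit = 64 + 62 + 49 + 58 + 63 = 296

296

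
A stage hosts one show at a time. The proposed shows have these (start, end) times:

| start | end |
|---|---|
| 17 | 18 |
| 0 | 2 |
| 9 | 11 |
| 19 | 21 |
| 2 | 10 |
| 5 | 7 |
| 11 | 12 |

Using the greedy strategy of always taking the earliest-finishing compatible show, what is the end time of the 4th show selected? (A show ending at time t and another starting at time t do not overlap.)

Greedy by earliest finish: after sorting by end time, pick each interval compatible with the last pick.
Sorted by end: (0,2)  (5,7)  (2,10)  (9,11)  (11,12)  (17,18)  (19,21)
take (0,2); take (5,7); skip (2,10); take (9,11); take (11,12); take (17,18); take (19,21).
Selected: (0,2) (5,7) (9,11) (11,12) (17,18) (19,21)

12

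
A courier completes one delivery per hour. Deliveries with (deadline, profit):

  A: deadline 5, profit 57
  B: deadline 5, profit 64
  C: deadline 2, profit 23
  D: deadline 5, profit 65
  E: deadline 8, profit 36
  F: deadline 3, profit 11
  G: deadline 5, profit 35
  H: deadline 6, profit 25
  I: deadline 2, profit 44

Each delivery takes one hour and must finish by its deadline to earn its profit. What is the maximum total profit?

326

Profit order: D=65 B=64 A=57 I=44 E=36 G=35 H=25 C=23 F=11
Assign: D→slot 5, B→slot 4, A→slot 3, I→slot 2, E→slot 8, G→slot 1, H→slot 6, C skipped, F skipped.
Slots: [1:G] [2:I] [3:A] [4:B] [5:D] [6:H] [8:E]
Profit = 35 + 44 + 57 + 64 + 65 + 25 + 36 = 326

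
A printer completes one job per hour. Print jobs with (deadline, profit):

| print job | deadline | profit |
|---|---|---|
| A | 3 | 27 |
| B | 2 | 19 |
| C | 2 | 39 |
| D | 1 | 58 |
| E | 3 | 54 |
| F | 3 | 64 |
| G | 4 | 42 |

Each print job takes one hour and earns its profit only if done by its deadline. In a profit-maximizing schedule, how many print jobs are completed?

4

Sort by profit descending; place each in the latest free slot ≤ its deadline.
Profit order: F=64 D=58 E=54 G=42 C=39 A=27 B=19
Assign: F→slot 3, D→slot 1, E→slot 2, G→slot 4, C skipped, A skipped, B skipped.
Slots: [1:D] [2:E] [3:F] [4:G]
4 of 7 scheduled.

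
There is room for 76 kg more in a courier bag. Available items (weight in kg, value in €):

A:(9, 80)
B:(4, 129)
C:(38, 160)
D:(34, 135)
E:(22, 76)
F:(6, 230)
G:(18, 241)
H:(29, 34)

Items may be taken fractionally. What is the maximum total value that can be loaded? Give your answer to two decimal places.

843.97

Ratios (sorted): F 38.33, B 32.25, G 13.39, A 8.89, C 4.21, D 3.97, E 3.45, H 1.17
take F (6 @ 230); take B (4 @ 129); take G (18 @ 241); take A (9 @ 80); take C (38 @ 160); take 1/34 of D → 3.97. Capacity used 76/76.
Total value = 843.97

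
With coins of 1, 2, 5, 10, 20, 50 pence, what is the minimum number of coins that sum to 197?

197 − 3×50→47 − 2×20→7 − 1×5→2 − 1×2→0
Total coins = 3 + 2 + 1 + 1 = 7

7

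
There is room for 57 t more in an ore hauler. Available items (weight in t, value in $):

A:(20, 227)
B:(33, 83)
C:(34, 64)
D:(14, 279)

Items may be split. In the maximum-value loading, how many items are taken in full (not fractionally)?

Sort by value per unit weight and fill in that order.
Ratios (sorted): D 19.93, A 11.35, B 2.52, C 1.88
take D (14 @ 279); take A (20 @ 227); take 23/33 of B → 57.85. Capacity used 57/57.
2 item(s) taken whole; one partial (take 23/33 of B).

2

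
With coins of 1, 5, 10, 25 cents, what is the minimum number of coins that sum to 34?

Use the largest denomination that fits, subtract, and repeat.
34 − 1×25→9 − 1×5→4 − 4×1→0
Total coins = 1 + 1 + 4 = 6

6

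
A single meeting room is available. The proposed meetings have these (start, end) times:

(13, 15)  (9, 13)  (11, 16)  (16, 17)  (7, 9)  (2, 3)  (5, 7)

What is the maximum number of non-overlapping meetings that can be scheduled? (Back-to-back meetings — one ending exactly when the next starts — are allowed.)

Greedy by earliest finish: after sorting by end time, pick each interval compatible with the last pick.
Sorted by end: (2,3)  (5,7)  (7,9)  (9,13)  (13,15)  (11,16)  (16,17)
take (2,3); take (5,7); take (7,9); take (9,13); take (13,15); take (16,17).
Selected 6 meetings.

6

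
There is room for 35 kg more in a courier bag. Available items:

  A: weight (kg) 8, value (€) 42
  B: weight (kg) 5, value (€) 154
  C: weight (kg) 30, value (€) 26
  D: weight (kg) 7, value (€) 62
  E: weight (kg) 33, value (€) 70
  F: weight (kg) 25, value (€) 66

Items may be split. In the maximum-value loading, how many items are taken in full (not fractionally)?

3

Sort by value per unit weight and fill in that order.
Ratios (sorted): B 30.80, D 8.86, A 5.25, F 2.64, E 2.12, C 0.87
take B (5 @ 154); take D (7 @ 62); take A (8 @ 42); take 15/25 of F → 39.60. Capacity used 35/35.
3 item(s) taken whole; one partial (take 15/25 of F).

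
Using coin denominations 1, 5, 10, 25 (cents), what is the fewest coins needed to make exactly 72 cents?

6

Greedy: take as many of the largest coin as possible, then repeat with the remainder.
72 − 2×25→22 − 2×10→2 − 2×1→0
Total coins = 2 + 2 + 2 = 6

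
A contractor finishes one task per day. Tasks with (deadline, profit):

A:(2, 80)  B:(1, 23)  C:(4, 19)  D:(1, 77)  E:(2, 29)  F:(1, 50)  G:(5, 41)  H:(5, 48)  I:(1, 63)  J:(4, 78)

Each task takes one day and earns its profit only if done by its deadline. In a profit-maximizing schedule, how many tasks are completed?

5

Take jobs in profit order; each goes to the latest open slot no later than its deadline.
Profit order: A=80 J=78 D=77 I=63 F=50 H=48 G=41 E=29 B=23 C=19
Assign: A→slot 2, J→slot 4, D→slot 1, I skipped, F skipped, H→slot 5, G→slot 3, E skipped, B skipped, C skipped.
Slots: [1:D] [2:A] [3:G] [4:J] [5:H]
5 of 10 scheduled.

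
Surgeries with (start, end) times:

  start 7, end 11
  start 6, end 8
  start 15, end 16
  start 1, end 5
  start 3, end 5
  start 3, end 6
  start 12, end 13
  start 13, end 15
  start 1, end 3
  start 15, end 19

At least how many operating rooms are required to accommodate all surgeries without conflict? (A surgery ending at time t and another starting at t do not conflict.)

3

Count concurrent intervals with a sweep; the peak is the room count.
Events (time:±→running): 1:+→1 1:+→2 3:-→1 3:+→2 3:+→3 … peak 3.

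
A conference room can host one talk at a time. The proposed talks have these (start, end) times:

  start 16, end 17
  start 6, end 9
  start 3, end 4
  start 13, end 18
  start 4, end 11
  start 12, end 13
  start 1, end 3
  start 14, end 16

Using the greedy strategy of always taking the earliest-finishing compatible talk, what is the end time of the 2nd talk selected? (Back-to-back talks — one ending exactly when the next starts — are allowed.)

Sort by end time and greedily take each interval whose start is ≥ the last chosen end.
Sorted by end: (1,3)  (3,4)  (6,9)  (4,11)  (12,13)  (14,16)  (16,17)  (13,18)
take (1,3); take (3,4); take (6,9); skip (4,11); take (12,13); take (14,16); take (16,17).
Selected: (1,3) (3,4) (6,9) (12,13) (14,16) (16,17)

4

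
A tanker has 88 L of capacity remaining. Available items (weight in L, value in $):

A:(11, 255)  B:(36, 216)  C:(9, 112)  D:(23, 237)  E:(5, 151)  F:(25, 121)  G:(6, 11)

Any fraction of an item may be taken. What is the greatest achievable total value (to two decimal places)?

Sort by value per unit weight and fill in that order.
Order: E (151/5=30.20) > A (255/11=23.18) > C (112/9=12.44) > D (237/23=10.30) > B (216/36=6.00) > F (121/25=4.84) > G (11/6=1.83)
Fill: take E (5 @ 151) → take A (11 @ 255) → take C (9 @ 112) → take D (23 @ 237) → take B (36 @ 216) → take 4/25 of F → 19.36; 88/88 used.
Total value = 990.36

990.36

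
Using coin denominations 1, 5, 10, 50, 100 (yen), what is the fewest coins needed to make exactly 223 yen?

7

223 − 2×100→23 − 2×10→3 − 3×1→0
Total coins = 2 + 2 + 3 = 7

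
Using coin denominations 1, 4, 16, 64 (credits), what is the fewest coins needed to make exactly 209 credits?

Use the largest denomination that fits, subtract, and repeat.
209 − 3×64→17 − 1×16→1 − 1×1→0
Total coins = 3 + 1 + 1 = 5

5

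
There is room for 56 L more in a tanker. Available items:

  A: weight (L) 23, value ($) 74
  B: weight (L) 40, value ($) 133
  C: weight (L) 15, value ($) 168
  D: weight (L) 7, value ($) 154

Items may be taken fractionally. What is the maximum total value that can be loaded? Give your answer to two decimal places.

435.05

Greedy by value/weight ratio, highest first.
Ratios (sorted): D 22.00, C 11.20, B 3.33, A 3.22
take D (7 @ 154); take C (15 @ 168); take 34/40 of B → 113.05. Capacity used 56/56.
Total value = 435.05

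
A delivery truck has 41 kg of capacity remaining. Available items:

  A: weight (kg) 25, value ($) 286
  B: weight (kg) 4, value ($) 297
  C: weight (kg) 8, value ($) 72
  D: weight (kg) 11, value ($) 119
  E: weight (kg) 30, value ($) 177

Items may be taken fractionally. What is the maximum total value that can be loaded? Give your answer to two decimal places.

Greedy by value/weight ratio, highest first.
Order: B (297/4=74.25) > A (286/25=11.44) > D (119/11=10.82) > C (72/8=9.00) > E (177/30=5.90)
Fill: take B (4 @ 297) → take A (25 @ 286) → take D (11 @ 119) → take 1/8 of C → 9.00; 41/41 used.
Total value = 711.00

711.00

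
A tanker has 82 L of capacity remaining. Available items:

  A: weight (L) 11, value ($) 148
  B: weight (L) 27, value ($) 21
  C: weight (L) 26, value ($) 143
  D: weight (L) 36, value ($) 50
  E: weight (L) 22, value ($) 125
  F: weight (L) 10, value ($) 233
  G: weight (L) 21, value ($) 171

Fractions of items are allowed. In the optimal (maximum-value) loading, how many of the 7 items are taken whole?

4

Greedy by value/weight ratio, highest first.
Ratios (sorted): F 23.30, A 13.45, G 8.14, E 5.68, C 5.50, D 1.39, B 0.78
take F (10 @ 233); take A (11 @ 148); take G (21 @ 171); take E (22 @ 125); take 18/26 of C → 99.00. Capacity used 82/82.
4 item(s) taken whole; one partial (take 18/26 of C).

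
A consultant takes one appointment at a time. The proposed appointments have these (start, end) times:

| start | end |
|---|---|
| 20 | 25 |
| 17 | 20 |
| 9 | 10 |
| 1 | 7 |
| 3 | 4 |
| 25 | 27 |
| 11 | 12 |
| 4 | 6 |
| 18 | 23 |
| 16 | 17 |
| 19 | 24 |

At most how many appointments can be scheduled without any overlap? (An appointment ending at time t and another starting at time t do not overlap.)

Sort by end time and greedily take each interval whose start is ≥ the last chosen end.
Sorted by end: (3,4)  (4,6)  (1,7)  (9,10)  (11,12)  (16,17)  (17,20)  (18,23)  (19,24)  (20,25)  (25,27)
take (3,4); take (4,6); skip (1,7); take (9,10); take (11,12); take (16,17); take (17,20); take (20,25); take (25,27).
Selected 8 appointments.

8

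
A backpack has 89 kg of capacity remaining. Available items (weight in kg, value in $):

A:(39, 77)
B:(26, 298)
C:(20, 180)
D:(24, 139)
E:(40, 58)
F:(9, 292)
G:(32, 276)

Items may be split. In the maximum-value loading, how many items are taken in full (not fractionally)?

4

Order: F (292/9=32.44) > B (298/26=11.46) > C (180/20=9.00) > G (276/32=8.62) > D (139/24=5.79) > A (77/39=1.97) > E (58/40=1.45)
Fill: take F (9 @ 292) → take B (26 @ 298) → take C (20 @ 180) → take G (32 @ 276) → take 2/24 of D → 11.58; 89/89 used.
4 item(s) taken whole; one partial (take 2/24 of D).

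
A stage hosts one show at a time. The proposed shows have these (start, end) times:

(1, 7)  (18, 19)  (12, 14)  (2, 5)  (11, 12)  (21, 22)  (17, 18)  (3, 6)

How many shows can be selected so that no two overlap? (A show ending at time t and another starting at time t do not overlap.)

Sorted by end: (2,5)  (3,6)  (1,7)  (11,12)  (12,14)  (17,18)  (18,19)  (21,22)
take (2,5); skip (1,7); take (11,12); take (12,14); take (17,18); take (18,19); take (21,22).
Selected 6 shows.

6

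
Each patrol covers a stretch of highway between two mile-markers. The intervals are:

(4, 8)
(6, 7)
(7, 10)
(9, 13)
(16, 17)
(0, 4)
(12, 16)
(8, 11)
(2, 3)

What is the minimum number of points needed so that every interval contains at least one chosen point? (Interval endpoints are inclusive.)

Process intervals by earliest right end; each time one isn't hit yet, stab at its right endpoint.
Sorted: [2,3] [0,4] [6,7] [4,8] [7,10] [8,11] [9,13] [12,16] [16,17]
{[2,3],[0,4]} hit by 3; {[6,7],[4,8],[7,10]} hit by 7; {[8,11],[9,13]} hit by 11; {[12,16],[16,17]} hit by 16.
Points: 3, 7, 11, 16 (4 total).

4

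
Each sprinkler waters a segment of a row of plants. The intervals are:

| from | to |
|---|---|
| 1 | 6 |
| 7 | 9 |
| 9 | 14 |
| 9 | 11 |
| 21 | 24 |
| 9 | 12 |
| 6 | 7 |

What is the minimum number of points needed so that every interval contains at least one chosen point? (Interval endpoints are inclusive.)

Sorted: [1,6] [6,7] [7,9] [9,11] [9,12] [9,14] [21,24]
{[1,6],[6,7]} hit by 6; {[7,9],[9,11],[9,12],[9,14]} hit by 9; {[21,24]} hit by 24.
Points: 6, 9, 24 (3 total).

3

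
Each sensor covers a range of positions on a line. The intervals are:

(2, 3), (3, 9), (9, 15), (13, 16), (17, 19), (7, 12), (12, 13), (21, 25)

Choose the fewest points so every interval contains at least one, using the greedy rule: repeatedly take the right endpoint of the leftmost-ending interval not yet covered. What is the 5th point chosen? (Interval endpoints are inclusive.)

By right end: [2,3]  [3,9]  [7,12]  [12,13]  [9,15]  [13,16]  [17,19]  [21,25]
[2,3] uncovered → point at 3; [7,12] uncovered → point at 12; [13,16] uncovered → point at 16; [17,19] uncovered → point at 19; [21,25] uncovered → point at 25.
Points: 3, 12, 16, 19, 25 (5 total).

25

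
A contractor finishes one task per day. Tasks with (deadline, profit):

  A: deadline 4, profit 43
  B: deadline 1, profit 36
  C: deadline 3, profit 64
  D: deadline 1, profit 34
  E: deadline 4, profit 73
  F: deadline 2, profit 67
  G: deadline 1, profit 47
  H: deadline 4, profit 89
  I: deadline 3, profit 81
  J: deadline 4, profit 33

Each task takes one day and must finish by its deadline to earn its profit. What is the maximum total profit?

310

Sort by profit descending; place each in the latest free slot ≤ its deadline.
By profit: H(d4,89), I(d3,81), E(d4,73), F(d2,67), C(d3,64), G(d1,47), A(d4,43), B(d1,36), D(d1,34), J(d4,33)
H→slot 4; I→slot 3; E→slot 2; F→slot 1; C skipped; G skipped; A skipped; B skipped; D skipped; J skipped.
Profit = 67 + 73 + 81 + 89 = 310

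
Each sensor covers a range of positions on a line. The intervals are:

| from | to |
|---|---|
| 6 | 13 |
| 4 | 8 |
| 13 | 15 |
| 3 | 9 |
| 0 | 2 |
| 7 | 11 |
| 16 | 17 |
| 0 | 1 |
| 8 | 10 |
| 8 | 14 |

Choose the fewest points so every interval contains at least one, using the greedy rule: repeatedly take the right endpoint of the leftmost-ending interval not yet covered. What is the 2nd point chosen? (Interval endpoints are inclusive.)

8

Sort by right endpoint; whenever an interval is uncovered, place a point at its right end.
Sorted: [0,1] [0,2] [4,8] [3,9] [8,10] [7,11] [6,13] [8,14] [13,15] [16,17]
{[0,1],[0,2]} hit by 1; {[4,8],[3,9],[8,10],[7,11],[6,13],[8,14]} hit by 8; {[13,15]} hit by 15; {[16,17]} hit by 17.
Points: 1, 8, 15, 17 (4 total).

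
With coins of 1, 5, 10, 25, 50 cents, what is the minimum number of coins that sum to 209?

Greedy: take as many of the largest coin as possible, then repeat with the remainder.
209 − 4×50→9 − 1×5→4 − 4×1→0
Total coins = 4 + 1 + 4 = 9

9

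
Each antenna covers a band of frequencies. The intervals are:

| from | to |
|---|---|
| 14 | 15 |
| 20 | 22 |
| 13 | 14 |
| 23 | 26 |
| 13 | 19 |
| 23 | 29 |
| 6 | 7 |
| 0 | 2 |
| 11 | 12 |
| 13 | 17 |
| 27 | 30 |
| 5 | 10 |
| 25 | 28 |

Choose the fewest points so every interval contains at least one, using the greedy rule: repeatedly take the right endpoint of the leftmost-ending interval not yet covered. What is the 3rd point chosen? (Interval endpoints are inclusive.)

12

By right end: [0,2]  [6,7]  [5,10]  [11,12]  [13,14]  [14,15]  [13,17]  [13,19]  [20,22]  [23,26]  [25,28]  [23,29]  [27,30]
[0,2] uncovered → point at 2; [6,7] uncovered → point at 7; [11,12] uncovered → point at 12; [13,14] uncovered → point at 14; [20,22] uncovered → point at 22; [23,26] uncovered → point at 26; [27,30] uncovered → point at 30.
Points: 2, 7, 12, 14, 22, 26, 30 (7 total).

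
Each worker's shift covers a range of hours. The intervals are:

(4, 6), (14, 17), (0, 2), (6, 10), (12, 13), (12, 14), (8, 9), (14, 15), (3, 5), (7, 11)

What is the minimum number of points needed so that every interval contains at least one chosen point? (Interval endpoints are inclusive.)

5

Sorted: [0,2] [3,5] [4,6] [8,9] [6,10] [7,11] [12,13] [12,14] [14,15] [14,17]
{[0,2]} hit by 2; {[3,5],[4,6]} hit by 5; {[8,9],[6,10],[7,11]} hit by 9; {[12,13],[12,14]} hit by 13; {[14,15],[14,17]} hit by 15.
Points: 2, 5, 9, 13, 15 (5 total).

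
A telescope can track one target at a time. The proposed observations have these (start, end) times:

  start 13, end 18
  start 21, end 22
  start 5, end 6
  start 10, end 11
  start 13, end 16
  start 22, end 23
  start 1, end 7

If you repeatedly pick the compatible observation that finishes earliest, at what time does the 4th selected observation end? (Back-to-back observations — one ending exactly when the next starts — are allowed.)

By end time: (5,6), (1,7), (10,11), (13,16), (13,18), (21,22), (22,23).
Pick (5,6); next start ≥ 6 → (10,11); next start ≥ 11 → (13,16); next start ≥ 16 → (21,22); next start ≥ 22 → (22,23).
Selected: (5,6) (10,11) (13,16) (21,22) (22,23)

22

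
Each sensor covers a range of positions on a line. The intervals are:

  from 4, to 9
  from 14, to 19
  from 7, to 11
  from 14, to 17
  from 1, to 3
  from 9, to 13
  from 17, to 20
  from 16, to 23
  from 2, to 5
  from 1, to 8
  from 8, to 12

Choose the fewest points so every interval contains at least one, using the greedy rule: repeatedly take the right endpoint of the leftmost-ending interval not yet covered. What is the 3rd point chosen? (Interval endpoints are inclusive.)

17

Process intervals by earliest right end; each time one isn't hit yet, stab at its right endpoint.
By right end: [1,3]  [2,5]  [1,8]  [4,9]  [7,11]  [8,12]  [9,13]  [14,17]  [14,19]  [17,20]  [16,23]
[1,3] uncovered → point at 3; [4,9] uncovered → point at 9; [14,17] uncovered → point at 17.
Points: 3, 9, 17 (3 total).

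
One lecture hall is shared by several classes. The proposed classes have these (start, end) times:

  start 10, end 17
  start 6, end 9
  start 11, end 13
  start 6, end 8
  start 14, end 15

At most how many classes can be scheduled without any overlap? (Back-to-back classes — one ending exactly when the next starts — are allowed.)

3

Order by finish time; keep every interval that doesn't clash with the previous kept one.
Sorted by end: (6,8)  (6,9)  (11,13)  (14,15)  (10,17)
take (6,8); take (11,13); take (14,15); skip (10,17).
Selected 3 classes.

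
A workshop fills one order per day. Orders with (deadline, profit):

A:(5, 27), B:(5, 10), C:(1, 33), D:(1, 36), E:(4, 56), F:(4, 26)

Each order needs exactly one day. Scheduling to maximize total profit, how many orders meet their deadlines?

5

Take jobs in profit order; each goes to the latest open slot no later than its deadline.
Profit order: E=56 D=36 C=33 A=27 F=26 B=10
Assign: E→slot 4, D→slot 1, C skipped, A→slot 5, F→slot 3, B→slot 2.
Slots: [1:D] [2:B] [3:F] [4:E] [5:A]
5 of 6 scheduled.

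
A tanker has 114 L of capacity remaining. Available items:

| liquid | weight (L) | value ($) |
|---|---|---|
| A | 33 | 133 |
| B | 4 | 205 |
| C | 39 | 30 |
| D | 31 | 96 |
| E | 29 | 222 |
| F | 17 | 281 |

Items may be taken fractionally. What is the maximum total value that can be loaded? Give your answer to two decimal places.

Greedy by value/weight ratio, highest first.
Ratios (sorted): B 51.25, F 16.53, E 7.66, A 4.03, D 3.10, C 0.77
take B (4 @ 205); take F (17 @ 281); take E (29 @ 222); take A (33 @ 133); take D (31 @ 96). Capacity used 114/114.
Total value = 937.00

937.00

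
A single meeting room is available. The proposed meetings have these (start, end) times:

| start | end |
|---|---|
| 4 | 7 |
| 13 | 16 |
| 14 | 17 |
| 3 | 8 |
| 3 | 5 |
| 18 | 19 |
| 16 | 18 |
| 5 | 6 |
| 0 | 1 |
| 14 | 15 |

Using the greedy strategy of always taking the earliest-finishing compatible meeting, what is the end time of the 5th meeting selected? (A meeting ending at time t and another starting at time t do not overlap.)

Sort by end time and greedily take each interval whose start is ≥ the last chosen end.
Sorted by end: (0,1)  (3,5)  (5,6)  (4,7)  (3,8)  (14,15)  (13,16)  (14,17)  (16,18)  (18,19)
take (0,1); take (3,5); take (5,6); skip (3,8); take (14,15); skip (14,17); take (16,18); take (18,19).
Selected: (0,1) (3,5) (5,6) (14,15) (16,18) (18,19)

18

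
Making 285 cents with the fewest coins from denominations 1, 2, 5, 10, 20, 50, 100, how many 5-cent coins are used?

1

Use the largest denomination that fits, subtract, and repeat.
285 − 2×100→85 − 1×50→35 − 1×20→15 − 1×10→5 − 1×5→0
Count of 5: 1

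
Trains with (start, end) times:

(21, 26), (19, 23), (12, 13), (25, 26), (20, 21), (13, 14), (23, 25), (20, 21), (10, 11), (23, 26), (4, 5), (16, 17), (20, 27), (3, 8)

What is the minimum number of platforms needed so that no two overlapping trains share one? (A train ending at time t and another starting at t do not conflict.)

4

The answer is the maximum number of intervals overlapping at any instant.
Events (time:±→running): 3:+→1 4:+→2 5:-→1 8:-→0 10:+→1 11:-→0 12:+→1 13:-→0 13:+→1 14:-→0 16:+→1 17:-→0 19:+→1 20:+→2 20:+→3 20:+→4 … peak 4.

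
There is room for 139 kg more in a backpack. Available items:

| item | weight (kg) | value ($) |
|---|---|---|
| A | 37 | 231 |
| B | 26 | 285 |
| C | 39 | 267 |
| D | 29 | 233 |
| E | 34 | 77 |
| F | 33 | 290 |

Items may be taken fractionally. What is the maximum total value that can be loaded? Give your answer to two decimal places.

1149.92

Greedy by value/weight ratio, highest first.
Ratios (sorted): B 10.96, F 8.79, D 8.03, C 6.85, A 6.24, E 2.26
take B (26 @ 285); take F (33 @ 290); take D (29 @ 233); take C (39 @ 267); take 12/37 of A → 74.92. Capacity used 139/139.
Total value = 1149.92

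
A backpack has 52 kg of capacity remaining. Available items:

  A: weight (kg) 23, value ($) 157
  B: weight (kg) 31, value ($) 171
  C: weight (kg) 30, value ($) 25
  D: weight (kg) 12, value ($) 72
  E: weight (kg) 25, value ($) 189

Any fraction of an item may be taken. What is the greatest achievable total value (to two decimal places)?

370.00

Order: E (189/25=7.56) > A (157/23=6.83) > D (72/12=6.00) > B (171/31=5.52) > C (25/30=0.83)
Fill: take E (25 @ 189) → take A (23 @ 157) → take 4/12 of D → 24.00; 52/52 used.
Total value = 370.00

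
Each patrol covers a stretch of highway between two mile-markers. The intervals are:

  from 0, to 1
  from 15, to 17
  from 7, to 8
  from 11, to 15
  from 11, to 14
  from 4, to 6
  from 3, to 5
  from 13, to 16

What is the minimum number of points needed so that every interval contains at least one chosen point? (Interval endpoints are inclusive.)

5

By right end: [0,1]  [3,5]  [4,6]  [7,8]  [11,14]  [11,15]  [13,16]  [15,17]
[0,1] uncovered → point at 1; [3,5] uncovered → point at 5; [7,8] uncovered → point at 8; [11,14] uncovered → point at 14; [15,17] uncovered → point at 17.
Points: 1, 5, 8, 14, 17 (5 total).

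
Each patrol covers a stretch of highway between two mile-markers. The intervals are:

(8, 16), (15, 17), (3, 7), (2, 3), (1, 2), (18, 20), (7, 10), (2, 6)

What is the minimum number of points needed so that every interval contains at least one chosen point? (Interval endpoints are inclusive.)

Sort by right endpoint; whenever an interval is uncovered, place a point at its right end.
By right end: [1,2]  [2,3]  [2,6]  [3,7]  [7,10]  [8,16]  [15,17]  [18,20]
[1,2] uncovered → point at 2; [3,7] uncovered → point at 7; [8,16] uncovered → point at 16; [18,20] uncovered → point at 20.
Points: 2, 7, 16, 20 (4 total).

4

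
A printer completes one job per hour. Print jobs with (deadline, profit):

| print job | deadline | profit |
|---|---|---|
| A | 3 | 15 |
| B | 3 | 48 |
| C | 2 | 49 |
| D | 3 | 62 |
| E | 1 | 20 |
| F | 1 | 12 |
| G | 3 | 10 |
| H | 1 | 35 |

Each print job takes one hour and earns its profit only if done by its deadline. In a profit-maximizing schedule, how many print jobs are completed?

3

Sort by profit descending; place each in the latest free slot ≤ its deadline.
Profit order: D=62 C=49 B=48 H=35 E=20 A=15 F=12 G=10
Assign: D→slot 3, C→slot 2, B→slot 1, H skipped, E skipped, A skipped, F skipped, G skipped.
Slots: [1:B] [2:C] [3:D]
3 of 8 scheduled.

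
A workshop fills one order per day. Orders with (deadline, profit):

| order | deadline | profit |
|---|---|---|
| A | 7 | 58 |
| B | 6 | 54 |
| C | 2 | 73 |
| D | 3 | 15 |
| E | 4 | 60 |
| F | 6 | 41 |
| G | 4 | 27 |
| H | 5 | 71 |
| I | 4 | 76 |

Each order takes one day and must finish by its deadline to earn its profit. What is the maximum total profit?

433

Sort by profit descending; place each in the latest free slot ≤ its deadline.
By profit: I(d4,76), C(d2,73), H(d5,71), E(d4,60), A(d7,58), B(d6,54), F(d6,41), G(d4,27), D(d3,15)
I→slot 4; C→slot 2; H→slot 5; E→slot 3; A→slot 7; B→slot 6; F→slot 1; G skipped; D skipped.
Profit = 41 + 73 + 60 + 76 + 71 + 54 + 58 = 433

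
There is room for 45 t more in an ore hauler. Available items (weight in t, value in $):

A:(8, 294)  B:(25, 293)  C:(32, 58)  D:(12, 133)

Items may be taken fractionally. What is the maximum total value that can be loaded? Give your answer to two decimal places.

720.00

Sort by value per unit weight and fill in that order.
Ratios (sorted): A 36.75, B 11.72, D 11.08, C 1.81
take A (8 @ 294); take B (25 @ 293); take D (12 @ 133). Capacity used 45/45.
Total value = 720.00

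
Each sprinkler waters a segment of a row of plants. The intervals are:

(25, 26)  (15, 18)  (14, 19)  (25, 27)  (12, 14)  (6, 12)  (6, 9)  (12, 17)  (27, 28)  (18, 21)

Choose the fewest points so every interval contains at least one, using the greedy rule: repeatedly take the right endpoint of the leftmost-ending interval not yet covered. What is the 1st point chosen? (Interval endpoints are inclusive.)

Sort by right endpoint; whenever an interval is uncovered, place a point at its right end.
Sorted: [6,9] [6,12] [12,14] [12,17] [15,18] [14,19] [18,21] [25,26] [25,27] [27,28]
{[6,9],[6,12]} hit by 9; {[12,14],[12,17]} hit by 14; {[15,18],[14,19],[18,21]} hit by 18; {[25,26],[25,27]} hit by 26; {[27,28]} hit by 28.
Points: 9, 14, 18, 26, 28 (5 total).

9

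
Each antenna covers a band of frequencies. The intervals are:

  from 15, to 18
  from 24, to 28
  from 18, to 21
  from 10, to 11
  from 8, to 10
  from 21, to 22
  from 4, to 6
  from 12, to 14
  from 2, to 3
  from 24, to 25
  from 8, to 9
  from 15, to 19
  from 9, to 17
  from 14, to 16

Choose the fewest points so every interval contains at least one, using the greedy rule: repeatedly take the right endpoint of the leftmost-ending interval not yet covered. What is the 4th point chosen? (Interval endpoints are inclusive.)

11

Sorted: [2,3] [4,6] [8,9] [8,10] [10,11] [12,14] [14,16] [9,17] [15,18] [15,19] [18,21] [21,22] [24,25] [24,28]
{[2,3]} hit by 3; {[4,6]} hit by 6; {[8,9],[8,10]} hit by 9; {[10,11]} hit by 11; {[12,14],[14,16],[9,17]} hit by 14; {[15,18],[15,19],[18,21]} hit by 18; {[21,22]} hit by 22; {[24,25],[24,28]} hit by 25.
Points: 3, 6, 9, 11, 14, 18, 22, 25 (8 total).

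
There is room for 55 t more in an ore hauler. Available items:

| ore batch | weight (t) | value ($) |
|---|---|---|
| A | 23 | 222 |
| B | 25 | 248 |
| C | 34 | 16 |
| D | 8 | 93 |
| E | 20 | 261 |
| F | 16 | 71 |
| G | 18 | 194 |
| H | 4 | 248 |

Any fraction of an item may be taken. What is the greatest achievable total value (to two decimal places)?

845.60

Greedy by value/weight ratio, highest first.
Ratios (sorted): H 62.00, E 13.05, D 11.62, G 10.78, B 9.92, A 9.65, F 4.44, C 0.47
take H (4 @ 248); take E (20 @ 261); take D (8 @ 93); take G (18 @ 194); take 5/25 of B → 49.60. Capacity used 55/55.
Total value = 845.60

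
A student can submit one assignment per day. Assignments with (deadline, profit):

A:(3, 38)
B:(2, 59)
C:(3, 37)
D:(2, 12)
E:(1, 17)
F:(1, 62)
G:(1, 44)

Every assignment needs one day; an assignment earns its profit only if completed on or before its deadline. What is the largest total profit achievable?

159

Take jobs in profit order; each goes to the latest open slot no later than its deadline.
By profit: F(d1,62), B(d2,59), G(d1,44), A(d3,38), C(d3,37), E(d1,17), D(d2,12)
F→slot 1; B→slot 2; G skipped; A→slot 3; C skipped; E skipped; D skipped.
Profit = 62 + 59 + 38 = 159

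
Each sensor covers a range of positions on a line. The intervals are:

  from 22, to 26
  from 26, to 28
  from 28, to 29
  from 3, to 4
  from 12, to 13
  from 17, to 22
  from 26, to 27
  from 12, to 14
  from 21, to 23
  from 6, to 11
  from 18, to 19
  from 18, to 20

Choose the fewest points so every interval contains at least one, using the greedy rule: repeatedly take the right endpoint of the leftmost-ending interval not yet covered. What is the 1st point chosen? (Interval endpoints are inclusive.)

By right end: [3,4]  [6,11]  [12,13]  [12,14]  [18,19]  [18,20]  [17,22]  [21,23]  [22,26]  [26,27]  [26,28]  [28,29]
[3,4] uncovered → point at 4; [6,11] uncovered → point at 11; [12,13] uncovered → point at 13; [18,19] uncovered → point at 19; [21,23] uncovered → point at 23; [26,27] uncovered → point at 27; [28,29] uncovered → point at 29.
Points: 4, 11, 13, 19, 23, 27, 29 (7 total).

4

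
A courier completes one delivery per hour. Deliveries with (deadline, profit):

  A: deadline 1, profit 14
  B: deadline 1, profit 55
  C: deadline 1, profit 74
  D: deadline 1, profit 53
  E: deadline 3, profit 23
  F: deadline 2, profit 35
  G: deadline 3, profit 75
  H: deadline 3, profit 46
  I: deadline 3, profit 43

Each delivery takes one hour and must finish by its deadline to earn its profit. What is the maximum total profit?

Sort by profit descending; place each in the latest free slot ≤ its deadline.
By profit: G(d3,75), C(d1,74), B(d1,55), D(d1,53), H(d3,46), I(d3,43), F(d2,35), E(d3,23), A(d1,14)
G→slot 3; C→slot 1; B skipped; D skipped; H→slot 2; I skipped; F skipped; E skipped; A skipped.
Profit = 74 + 46 + 75 = 195

195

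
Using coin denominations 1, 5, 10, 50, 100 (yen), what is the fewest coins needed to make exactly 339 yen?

11

Greedy: take as many of the largest coin as possible, then repeat with the remainder.
339 − 3×100→39 − 3×10→9 − 1×5→4 − 4×1→0
Total coins = 3 + 3 + 1 + 4 = 11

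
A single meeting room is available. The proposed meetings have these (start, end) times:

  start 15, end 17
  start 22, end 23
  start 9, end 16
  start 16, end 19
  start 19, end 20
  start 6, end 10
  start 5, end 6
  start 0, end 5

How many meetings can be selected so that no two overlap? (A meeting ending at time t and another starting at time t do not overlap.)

6

Sorted by end: (0,5)  (5,6)  (6,10)  (9,16)  (15,17)  (16,19)  (19,20)  (22,23)
take (0,5); take (5,6); take (6,10); skip (9,16); take (15,17); take (19,20); take (22,23).
Selected 6 meetings.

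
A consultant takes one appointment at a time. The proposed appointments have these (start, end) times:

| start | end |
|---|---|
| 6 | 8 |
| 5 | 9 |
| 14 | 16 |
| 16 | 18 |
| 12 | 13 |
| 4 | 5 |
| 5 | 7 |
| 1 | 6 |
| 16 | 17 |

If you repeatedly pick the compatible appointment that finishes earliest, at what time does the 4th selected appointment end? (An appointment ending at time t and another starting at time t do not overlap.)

16

Order by finish time; keep every interval that doesn't clash with the previous kept one.
Sorted by end: (4,5)  (1,6)  (5,7)  (6,8)  (5,9)  (12,13)  (14,16)  (16,17)  (16,18)
take (4,5); take (5,7); skip (5,9); take (12,13); take (14,16); take (16,17).
Selected: (4,5) (5,7) (12,13) (14,16) (16,17)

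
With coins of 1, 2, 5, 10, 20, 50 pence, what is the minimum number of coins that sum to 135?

5

135 = 2×50 + 1×20 + 1×10 + 1×5
Total coins = 2 + 1 + 1 + 1 = 5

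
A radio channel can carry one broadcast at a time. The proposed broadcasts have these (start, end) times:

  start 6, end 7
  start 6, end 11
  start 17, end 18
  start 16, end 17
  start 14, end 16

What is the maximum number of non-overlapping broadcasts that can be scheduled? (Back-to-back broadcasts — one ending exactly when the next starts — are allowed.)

4

Order by finish time; keep every interval that doesn't clash with the previous kept one.
Sorted by end: (6,7)  (6,11)  (14,16)  (16,17)  (17,18)
take (6,7); take (14,16); take (16,17); take (17,18).
Selected 4 broadcasts.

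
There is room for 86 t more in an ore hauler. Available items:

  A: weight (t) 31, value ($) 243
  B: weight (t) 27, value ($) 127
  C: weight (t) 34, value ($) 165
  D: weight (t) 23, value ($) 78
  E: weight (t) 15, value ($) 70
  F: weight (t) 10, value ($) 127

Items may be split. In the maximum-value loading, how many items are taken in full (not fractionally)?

Order: F (127/10=12.70) > A (243/31=7.84) > C (165/34=4.85) > B (127/27=4.70) > E (70/15=4.67) > D (78/23=3.39)
Fill: take F (10 @ 127) → take A (31 @ 243) → take C (34 @ 165) → take 11/27 of B → 51.74; 86/86 used.
3 item(s) taken whole; one partial (take 11/27 of B).

3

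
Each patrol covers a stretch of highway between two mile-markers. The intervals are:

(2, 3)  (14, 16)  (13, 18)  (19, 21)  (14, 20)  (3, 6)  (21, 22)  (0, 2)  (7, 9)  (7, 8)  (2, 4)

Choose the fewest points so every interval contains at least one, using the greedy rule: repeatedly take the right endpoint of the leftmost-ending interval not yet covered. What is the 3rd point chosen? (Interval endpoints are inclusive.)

8

By right end: [0,2]  [2,3]  [2,4]  [3,6]  [7,8]  [7,9]  [14,16]  [13,18]  [14,20]  [19,21]  [21,22]
[0,2] uncovered → point at 2; [3,6] uncovered → point at 6; [7,8] uncovered → point at 8; [14,16] uncovered → point at 16; [19,21] uncovered → point at 21.
Points: 2, 6, 8, 16, 21 (5 total).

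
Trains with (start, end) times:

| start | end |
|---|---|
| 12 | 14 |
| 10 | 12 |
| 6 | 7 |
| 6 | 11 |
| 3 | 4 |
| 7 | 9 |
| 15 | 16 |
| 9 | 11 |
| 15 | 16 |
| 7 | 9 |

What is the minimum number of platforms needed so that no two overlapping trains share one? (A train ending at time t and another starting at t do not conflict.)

3

The answer is the maximum number of intervals overlapping at any instant.
starts: [3, 6, 6, 7, 7, 9, 10, 12, 15, 15]
ends:   [4, 7, 9, 9, 11, 11, 12, 14, 16, 16]
s3→1 e4→0 s6→1 s6→2 e7→1 s7→2 s7→3  — peak 3.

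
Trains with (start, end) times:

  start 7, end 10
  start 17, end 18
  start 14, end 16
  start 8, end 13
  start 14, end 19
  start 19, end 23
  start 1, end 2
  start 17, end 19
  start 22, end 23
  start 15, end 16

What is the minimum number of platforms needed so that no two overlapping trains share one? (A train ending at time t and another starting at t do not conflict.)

3

starts: [1, 7, 8, 14, 14, 15, 17, 17, 19, 22]
ends:   [2, 10, 13, 16, 16, 18, 19, 19, 23, 23]
s1→1 e2→0 s7→1 s8→2 e10→1 e13→0 s14→1 s14→2 s15→3  — peak 3.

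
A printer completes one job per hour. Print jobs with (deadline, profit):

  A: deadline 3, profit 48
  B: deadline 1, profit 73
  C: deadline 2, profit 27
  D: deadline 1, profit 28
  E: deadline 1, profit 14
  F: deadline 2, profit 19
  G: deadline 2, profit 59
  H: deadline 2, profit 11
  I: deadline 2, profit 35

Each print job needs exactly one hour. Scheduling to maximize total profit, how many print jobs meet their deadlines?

Sort by profit descending; place each in the latest free slot ≤ its deadline.
By profit: B(d1,73), G(d2,59), A(d3,48), I(d2,35), D(d1,28), C(d2,27), F(d2,19), E(d1,14), H(d2,11)
B→slot 1; G→slot 2; A→slot 3; I skipped; D skipped; C skipped; F skipped; E skipped; H skipped.
3 of 9 scheduled.

3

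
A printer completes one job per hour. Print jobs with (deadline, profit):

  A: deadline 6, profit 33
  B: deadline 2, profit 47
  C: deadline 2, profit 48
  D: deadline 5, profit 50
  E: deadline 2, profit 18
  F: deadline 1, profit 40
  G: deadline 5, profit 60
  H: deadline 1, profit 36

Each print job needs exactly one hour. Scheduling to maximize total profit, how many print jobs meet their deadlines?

Profit order: G=60 D=50 C=48 B=47 F=40 H=36 A=33 E=18
Assign: G→slot 5, D→slot 4, C→slot 2, B→slot 1, F skipped, H skipped, A→slot 6, E skipped.
Slots: [1:B] [2:C] [4:D] [5:G] [6:A]
5 of 8 scheduled.

5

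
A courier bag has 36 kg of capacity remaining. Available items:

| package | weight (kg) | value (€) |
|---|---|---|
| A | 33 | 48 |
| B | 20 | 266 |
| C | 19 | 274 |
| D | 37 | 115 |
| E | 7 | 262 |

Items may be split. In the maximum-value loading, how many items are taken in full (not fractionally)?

2

Greedy by value/weight ratio, highest first.
Order: E (262/7=37.43) > C (274/19=14.42) > B (266/20=13.30) > D (115/37=3.11) > A (48/33=1.45)
Fill: take E (7 @ 262) → take C (19 @ 274) → take 10/20 of B → 133.00; 36/36 used.
2 item(s) taken whole; one partial (take 10/20 of B).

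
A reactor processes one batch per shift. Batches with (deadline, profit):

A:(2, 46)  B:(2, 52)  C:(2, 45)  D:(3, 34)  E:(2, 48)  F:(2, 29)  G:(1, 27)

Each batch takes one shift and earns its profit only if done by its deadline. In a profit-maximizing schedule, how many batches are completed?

Take jobs in profit order; each goes to the latest open slot no later than its deadline.
Profit order: B=52 E=48 A=46 C=45 D=34 F=29 G=27
Assign: B→slot 2, E→slot 1, A skipped, C skipped, D→slot 3, F skipped, G skipped.
Slots: [1:E] [2:B] [3:D]
3 of 7 scheduled.

3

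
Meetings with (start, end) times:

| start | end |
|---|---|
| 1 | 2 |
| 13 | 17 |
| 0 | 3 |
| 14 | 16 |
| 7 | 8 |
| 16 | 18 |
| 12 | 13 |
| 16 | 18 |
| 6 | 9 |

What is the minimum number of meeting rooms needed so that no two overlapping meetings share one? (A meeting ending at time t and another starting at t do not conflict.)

Count concurrent intervals with a sweep; the peak is the room count.
Events (time:±→running): 0:+→1 1:+→2 2:-→1 3:-→0 6:+→1 7:+→2 8:-→1 9:-→0 12:+→1 13:-→0 13:+→1 14:+→2 16:-→1 16:+→2 16:+→3 … peak 3.

3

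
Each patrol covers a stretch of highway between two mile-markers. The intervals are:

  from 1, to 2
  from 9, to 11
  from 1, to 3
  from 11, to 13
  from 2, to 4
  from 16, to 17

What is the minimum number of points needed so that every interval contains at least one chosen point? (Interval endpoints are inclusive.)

Sort by right endpoint; whenever an interval is uncovered, place a point at its right end.
By right end: [1,2]  [1,3]  [2,4]  [9,11]  [11,13]  [16,17]
[1,2] uncovered → point at 2; [9,11] uncovered → point at 11; [16,17] uncovered → point at 17.
Points: 2, 11, 17 (3 total).

3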